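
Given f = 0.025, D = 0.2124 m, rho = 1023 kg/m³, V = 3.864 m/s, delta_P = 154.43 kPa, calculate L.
Formula: \Delta P = f \frac{L}{D} \frac{\rho V^2}{2}
Substituting knowns: 154.43 = 0.025·(L/0.2124)·0.5·1023·3.864²/1000
Solving for L: L = (154.43·1000)·0.2124/(0.025·0.5·1023·3.864²) = 171.8 m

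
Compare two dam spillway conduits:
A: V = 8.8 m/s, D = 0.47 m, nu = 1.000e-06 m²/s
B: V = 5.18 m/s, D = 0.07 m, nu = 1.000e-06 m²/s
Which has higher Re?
Re(A) = 4.136e+06, Re(B) = 362600. Answer: A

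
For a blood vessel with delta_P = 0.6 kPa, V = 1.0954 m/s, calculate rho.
Formula: V = \sqrt{\frac{2 \Delta P}{\rho}}
Substituting knowns: 1.0954 = √(2·(0.6·1000)/rho)
Solving for rho: rho = 2·(0.6·1000)/1.0954² = 1000 kg/m³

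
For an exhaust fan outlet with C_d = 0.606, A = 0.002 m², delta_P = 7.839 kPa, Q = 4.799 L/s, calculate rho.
Formula: Q = C_d A \sqrt{\frac{2 \Delta P}{\rho}}
Substituting knowns: 4.799 = 0.606·0.002·√(2·(7.839·1000)/rho)·1000
Solving for rho: rho = 2·(7.839·1000)/((4.799/1000)/(0.606·0.002))² = 1000 kg/m³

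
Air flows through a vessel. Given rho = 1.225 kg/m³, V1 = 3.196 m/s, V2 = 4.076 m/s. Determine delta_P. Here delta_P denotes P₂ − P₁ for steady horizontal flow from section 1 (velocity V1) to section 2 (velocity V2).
Formula: \Delta P = \frac{1}{2} \rho (V_1^2 - V_2^2)
delta_P = 0.5·1.225·(3.196² − 4.076²)/1000 = -0.00392 kPa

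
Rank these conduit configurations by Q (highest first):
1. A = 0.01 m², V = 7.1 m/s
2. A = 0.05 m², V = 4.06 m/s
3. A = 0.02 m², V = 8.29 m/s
Case 1: Q = 71 L/s
Case 2: Q = 203 L/s
Case 3: Q = 165.8 L/s
Ranking (highest first): 2, 3, 1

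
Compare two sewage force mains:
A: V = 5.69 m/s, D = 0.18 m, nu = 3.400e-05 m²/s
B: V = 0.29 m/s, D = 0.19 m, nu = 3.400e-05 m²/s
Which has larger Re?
Re(A) = 30124, Re(B) = 1621. Answer: A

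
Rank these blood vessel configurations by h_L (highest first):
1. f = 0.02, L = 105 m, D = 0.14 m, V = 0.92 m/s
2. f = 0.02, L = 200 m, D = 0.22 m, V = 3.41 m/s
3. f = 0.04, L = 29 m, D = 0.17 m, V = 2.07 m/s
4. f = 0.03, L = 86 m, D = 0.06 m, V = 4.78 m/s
Case 1: h_L = 0.6471 m
Case 2: h_L = 10.78 m
Case 3: h_L = 1.49 m
Case 4: h_L = 50.08 m
Ranking (highest first): 4, 2, 3, 1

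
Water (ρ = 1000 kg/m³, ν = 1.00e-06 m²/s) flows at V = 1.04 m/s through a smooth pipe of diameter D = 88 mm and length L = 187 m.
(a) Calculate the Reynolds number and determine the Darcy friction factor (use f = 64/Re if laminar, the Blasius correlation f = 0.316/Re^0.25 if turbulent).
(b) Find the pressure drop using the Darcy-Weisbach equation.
(a) Re = V·D/ν = 1.04·0.088/1.00e-06 = 91520 → turbulent (Re > 4000); f = 0.316/Re^0.25 = 0.316/91520^0.25 = 0.018168
(b) Darcy-Weisbach: ΔP = f·(L/D)·½ρV²/1000 = 0.018168·(187/0.088)·½·1000·1.04²/1000 = 20.88 kPa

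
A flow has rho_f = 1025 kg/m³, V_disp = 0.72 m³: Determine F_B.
Formula: F_B = \rho_f g V_{disp}
F_B = 1025·9.81·0.72 = 7240 N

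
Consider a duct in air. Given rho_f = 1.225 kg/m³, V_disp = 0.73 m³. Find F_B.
Formula: F_B = \rho_f g V_{disp}
F_B = 1.225·9.81·0.73 = 8.773 N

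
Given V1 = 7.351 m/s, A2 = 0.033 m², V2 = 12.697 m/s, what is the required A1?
Formula: V_2 = \frac{A_1 V_1}{A_2}
Substituting knowns: 12.697 = A1·7.351/0.033
Solving for A1: A1 = 12.697·0.033/7.351 = 0.057 m²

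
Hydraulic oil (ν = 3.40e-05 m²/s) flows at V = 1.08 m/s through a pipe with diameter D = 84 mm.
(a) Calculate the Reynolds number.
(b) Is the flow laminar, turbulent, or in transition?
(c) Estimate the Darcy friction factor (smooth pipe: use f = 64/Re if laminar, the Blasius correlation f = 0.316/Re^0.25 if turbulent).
(a) Re = V·D/ν = 1.08·0.084/3.40e-05 = 2668.2
(b) Flow regime: transition (2300 ≤ Re ≤ 4000)
(c) Friction factor: f ≈ 0.04 (transitional regime, no simple correlation)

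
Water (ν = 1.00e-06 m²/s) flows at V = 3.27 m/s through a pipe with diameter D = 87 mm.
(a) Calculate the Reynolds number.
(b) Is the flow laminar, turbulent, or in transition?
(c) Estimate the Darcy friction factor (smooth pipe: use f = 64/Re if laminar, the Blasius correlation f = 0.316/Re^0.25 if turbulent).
(a) Re = V·D/ν = 3.27·0.087/1.00e-06 = 284490
(b) Flow regime: turbulent (Re > 4000)
(c) Friction factor: f = 0.316/Re^0.25 = 0.316/284490^0.25 = 0.01368 (Blasius is strictly valid for Re ≲ 1e5; used here as the smooth-pipe estimate the problem specifies)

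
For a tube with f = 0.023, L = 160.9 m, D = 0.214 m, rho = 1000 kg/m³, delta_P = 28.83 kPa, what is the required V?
Formula: \Delta P = f \frac{L}{D} \frac{\rho V^2}{2}
Substituting knowns: 28.83 = 0.023·(160.9/0.214)·0.5·1000·V²/1000
Solving for V: V = √((28.83·1000)/(0.023·(160.9/0.214)·0.5·1000)) = 1.826 m/s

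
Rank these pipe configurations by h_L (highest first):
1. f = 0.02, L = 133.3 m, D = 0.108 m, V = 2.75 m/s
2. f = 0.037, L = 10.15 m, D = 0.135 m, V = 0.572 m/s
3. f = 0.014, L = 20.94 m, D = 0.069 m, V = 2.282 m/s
Case 1: h_L = 9.515 m
Case 2: h_L = 0.04639 m
Case 3: h_L = 1.128 m
Ranking (highest first): 1, 3, 2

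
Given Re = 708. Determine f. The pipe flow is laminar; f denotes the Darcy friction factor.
Formula: f = \frac{64}{Re}
f = 64/708 = 0.0904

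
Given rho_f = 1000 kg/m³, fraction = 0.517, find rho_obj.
Formula: f_{sub} = \frac{\rho_{obj}}{\rho_f}
Substituting knowns: 0.517 = rho_obj/1000
Solving for rho_obj: rho_obj = 0.517·1000 = 517 kg/m³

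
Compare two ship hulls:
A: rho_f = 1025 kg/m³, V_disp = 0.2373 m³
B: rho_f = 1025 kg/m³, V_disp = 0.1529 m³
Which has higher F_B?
F_B(A) = 2386 N, F_B(B) = 1537 N. Answer: A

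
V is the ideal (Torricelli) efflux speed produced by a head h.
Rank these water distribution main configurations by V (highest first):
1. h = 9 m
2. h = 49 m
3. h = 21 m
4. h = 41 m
Case 1: V = 13.29 m/s
Case 2: V = 31.01 m/s
Case 3: V = 20.3 m/s
Case 4: V = 28.36 m/s
Ranking (highest first): 2, 4, 3, 1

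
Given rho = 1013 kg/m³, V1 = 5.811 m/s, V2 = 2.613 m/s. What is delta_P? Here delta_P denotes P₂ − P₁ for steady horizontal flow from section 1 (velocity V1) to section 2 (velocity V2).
Formula: \Delta P = \frac{1}{2} \rho (V_1^2 - V_2^2)
delta_P = 0.5·1013·(5.811² − 2.613²)/1000 = 13.65 kPa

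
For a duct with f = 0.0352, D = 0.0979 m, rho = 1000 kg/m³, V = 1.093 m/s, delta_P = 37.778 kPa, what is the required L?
Formula: \Delta P = f \frac{L}{D} \frac{\rho V^2}{2}
Substituting knowns: 37.778 = 0.0352·(L/0.0979)·0.5·1000·1.093²/1000
Solving for L: L = (37.778·1000)·0.0979/(0.0352·0.5·1000·1.093²) = 175.9 m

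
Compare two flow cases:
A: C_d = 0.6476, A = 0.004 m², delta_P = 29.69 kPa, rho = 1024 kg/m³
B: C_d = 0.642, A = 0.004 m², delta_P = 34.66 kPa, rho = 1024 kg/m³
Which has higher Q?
Q(A) = 19.73 L/s, Q(B) = 21.13 L/s. Answer: B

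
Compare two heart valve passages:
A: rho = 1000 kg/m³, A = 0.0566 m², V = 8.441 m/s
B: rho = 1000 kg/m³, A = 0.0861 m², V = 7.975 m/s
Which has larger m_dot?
m_dot(A) = 477.8 kg/s, m_dot(B) = 686.6 kg/s. Answer: B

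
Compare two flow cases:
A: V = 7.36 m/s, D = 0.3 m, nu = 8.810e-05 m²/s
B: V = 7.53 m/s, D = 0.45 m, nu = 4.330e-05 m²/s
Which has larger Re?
Re(A) = 25062, Re(B) = 78256. Answer: B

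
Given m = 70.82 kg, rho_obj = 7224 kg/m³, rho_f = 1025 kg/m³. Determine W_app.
Formula: W_{app} = mg\left(1 - \frac{\rho_f}{\rho_{obj}}\right)
W_app = 70.82·9.81·(1 − 1025/7224) = 596.2 N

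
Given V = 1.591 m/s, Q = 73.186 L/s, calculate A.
Formula: Q = A V
Substituting knowns: 73.186 = A·1.591·1000
Solving for A: A = (73.186/1000)/1.591 = 0.046 m²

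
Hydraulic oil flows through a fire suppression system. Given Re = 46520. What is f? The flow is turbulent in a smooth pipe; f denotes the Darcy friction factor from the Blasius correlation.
Formula: f = \frac{0.316}{Re^{0.25}}
f = 0.316/46520^0.25 = 0.02152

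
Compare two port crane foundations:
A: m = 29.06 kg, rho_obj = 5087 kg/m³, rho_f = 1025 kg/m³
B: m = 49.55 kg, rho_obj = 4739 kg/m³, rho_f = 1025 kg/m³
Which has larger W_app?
W_app(A) = 227.6 N, W_app(B) = 380.9 N. Answer: B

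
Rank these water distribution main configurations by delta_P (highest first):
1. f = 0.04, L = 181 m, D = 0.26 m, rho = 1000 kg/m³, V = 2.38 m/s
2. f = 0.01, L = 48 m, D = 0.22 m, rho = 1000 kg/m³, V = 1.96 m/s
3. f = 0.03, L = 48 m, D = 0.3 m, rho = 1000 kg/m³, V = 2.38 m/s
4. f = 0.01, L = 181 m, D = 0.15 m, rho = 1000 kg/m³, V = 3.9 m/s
Case 1: delta_P = 78.87 kPa
Case 2: delta_P = 4.191 kPa
Case 3: delta_P = 13.59 kPa
Case 4: delta_P = 91.77 kPa
Ranking (highest first): 4, 1, 3, 2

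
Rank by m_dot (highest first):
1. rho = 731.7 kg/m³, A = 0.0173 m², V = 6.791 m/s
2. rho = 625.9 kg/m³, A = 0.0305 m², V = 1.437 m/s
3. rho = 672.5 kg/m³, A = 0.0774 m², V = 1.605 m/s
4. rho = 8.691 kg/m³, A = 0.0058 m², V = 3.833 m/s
Case 1: m_dot = 85.96 kg/s
Case 2: m_dot = 27.43 kg/s
Case 3: m_dot = 83.54 kg/s
Case 4: m_dot = 0.1932 kg/s
Ranking (highest first): 1, 3, 2, 4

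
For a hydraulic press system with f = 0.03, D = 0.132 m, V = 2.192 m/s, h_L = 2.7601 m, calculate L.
Formula: h_L = f \frac{L}{D} \frac{V^2}{2g}
Substituting knowns: 2.7601 = 0.03·(L/0.132)·2.192²/(2·9.81)
Solving for L: L = 2.7601·2·9.81·0.132/(0.03·2.192²) = 49.59 m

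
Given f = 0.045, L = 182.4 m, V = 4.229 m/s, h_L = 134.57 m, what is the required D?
Formula: h_L = f \frac{L}{D} \frac{V^2}{2g}
Substituting knowns: 134.57 = 0.045·(182.4/D)·4.229²/(2·9.81)
Solving for D: D = 0.045·182.4·4.229²/(2·9.81·134.57) = 0.0556 m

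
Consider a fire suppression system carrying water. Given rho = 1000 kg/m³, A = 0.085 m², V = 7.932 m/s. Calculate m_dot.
Formula: \dot{m} = \rho A V
m_dot = 1000·0.085·7.932 = 674.2 kg/s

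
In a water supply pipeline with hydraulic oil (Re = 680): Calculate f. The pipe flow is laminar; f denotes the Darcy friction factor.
Formula: f = \frac{64}{Re}
f = 64/680 = 0.09412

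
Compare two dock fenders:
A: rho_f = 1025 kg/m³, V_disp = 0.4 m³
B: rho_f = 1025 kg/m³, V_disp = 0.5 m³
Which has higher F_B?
F_B(A) = 4022 N, F_B(B) = 5028 N. Answer: B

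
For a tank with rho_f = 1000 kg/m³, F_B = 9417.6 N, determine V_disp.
Formula: F_B = \rho_f g V_{disp}
Substituting knowns: 9417.6 = 1000·9.81·V_disp
Solving for V_disp: V_disp = 9417.6/(1000·9.81) = 0.96 m³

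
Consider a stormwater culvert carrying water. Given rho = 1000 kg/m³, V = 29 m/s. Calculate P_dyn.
Formula: P_{dyn} = \frac{1}{2} \rho V^2
P_dyn = 0.5·1000·29²/1000 = 420.5 kPa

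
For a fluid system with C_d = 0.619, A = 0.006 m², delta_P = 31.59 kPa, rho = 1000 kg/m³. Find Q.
Formula: Q = C_d A \sqrt{\frac{2 \Delta P}{\rho}}
Q = 0.619·0.006·√(2·(31.59·1000)/1000)·1000 = 29.52 L/s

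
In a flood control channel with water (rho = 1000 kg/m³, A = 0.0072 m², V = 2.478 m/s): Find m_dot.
Formula: \dot{m} = \rho A V
m_dot = 1000·0.0072·2.478 = 17.84 kg/s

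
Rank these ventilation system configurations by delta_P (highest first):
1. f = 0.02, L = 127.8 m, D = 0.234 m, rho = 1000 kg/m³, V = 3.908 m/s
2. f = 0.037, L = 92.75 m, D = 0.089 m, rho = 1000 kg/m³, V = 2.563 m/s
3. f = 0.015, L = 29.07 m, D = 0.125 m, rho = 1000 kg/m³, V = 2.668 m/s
Case 1: delta_P = 83.41 kPa
Case 2: delta_P = 126.6 kPa
Case 3: delta_P = 12.42 kPa
Ranking (highest first): 2, 1, 3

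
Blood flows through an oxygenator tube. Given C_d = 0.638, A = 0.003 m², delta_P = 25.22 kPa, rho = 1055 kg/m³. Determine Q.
Formula: Q = C_d A \sqrt{\frac{2 \Delta P}{\rho}}
Q = 0.638·0.003·√(2·(25.22·1000)/1055)·1000 = 13.23 L/s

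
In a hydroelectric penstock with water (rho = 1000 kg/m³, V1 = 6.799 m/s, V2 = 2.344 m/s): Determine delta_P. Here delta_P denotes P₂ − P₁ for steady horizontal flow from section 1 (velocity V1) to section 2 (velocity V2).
Formula: \Delta P = \frac{1}{2} \rho (V_1^2 - V_2^2)
delta_P = 0.5·1000·(6.799² − 2.344²)/1000 = 20.37 kPa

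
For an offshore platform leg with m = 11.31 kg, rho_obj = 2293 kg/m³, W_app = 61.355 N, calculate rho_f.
Formula: W_{app} = mg\left(1 - \frac{\rho_f}{\rho_{obj}}\right)
Substituting knowns: 61.355 = 11.31·9.81·(1 − rho_f/2293)
Solving for rho_f: rho_f = 2293·(1 − 61.355/(11.31·9.81)) = 1025 kg/m³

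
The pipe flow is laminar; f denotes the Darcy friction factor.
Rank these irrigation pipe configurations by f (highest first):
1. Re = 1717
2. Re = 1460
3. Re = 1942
Case 1: f = 0.03727
Case 2: f = 0.04384
Case 3: f = 0.03296
Ranking (highest first): 2, 1, 3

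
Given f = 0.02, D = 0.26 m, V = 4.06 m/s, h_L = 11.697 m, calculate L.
Formula: h_L = f \frac{L}{D} \frac{V^2}{2g}
Substituting knowns: 11.697 = 0.02·(L/0.26)·4.06²/(2·9.81)
Solving for L: L = 11.697·2·9.81·0.26/(0.02·4.06²) = 181 m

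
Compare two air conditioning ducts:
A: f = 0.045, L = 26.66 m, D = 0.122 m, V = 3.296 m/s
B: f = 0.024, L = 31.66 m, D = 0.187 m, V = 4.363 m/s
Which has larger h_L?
h_L(A) = 5.445 m, h_L(B) = 3.942 m. Answer: A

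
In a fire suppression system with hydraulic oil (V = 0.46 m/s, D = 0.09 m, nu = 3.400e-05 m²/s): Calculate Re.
Formula: Re = \frac{V D}{\nu}
Re = 0.46·0.09/3.400e-05 = 1218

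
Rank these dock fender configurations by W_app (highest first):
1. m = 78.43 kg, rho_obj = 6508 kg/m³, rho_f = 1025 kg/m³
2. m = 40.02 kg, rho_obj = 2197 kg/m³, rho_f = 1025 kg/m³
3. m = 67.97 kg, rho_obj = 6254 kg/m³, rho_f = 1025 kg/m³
Case 1: W_app = 648.2 N
Case 2: W_app = 209.4 N
Case 3: W_app = 557.5 N
Ranking (highest first): 1, 3, 2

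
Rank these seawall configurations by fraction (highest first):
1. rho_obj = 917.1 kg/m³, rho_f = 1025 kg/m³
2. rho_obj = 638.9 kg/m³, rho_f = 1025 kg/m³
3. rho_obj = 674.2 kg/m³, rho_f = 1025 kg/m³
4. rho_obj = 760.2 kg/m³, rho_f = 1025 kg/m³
Case 1: fraction = 0.8947
Case 2: fraction = 0.6233
Case 3: fraction = 0.6578
Case 4: fraction = 0.7417
Ranking (highest first): 1, 4, 3, 2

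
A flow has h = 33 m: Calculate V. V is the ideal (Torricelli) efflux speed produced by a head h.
Formula: V = \sqrt{2 g h}
V = √(2·9.81·33) = 25.45 m/s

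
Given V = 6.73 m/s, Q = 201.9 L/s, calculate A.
Formula: Q = A V
Substituting knowns: 201.9 = A·6.73·1000
Solving for A: A = (201.9/1000)/6.73 = 0.03 m²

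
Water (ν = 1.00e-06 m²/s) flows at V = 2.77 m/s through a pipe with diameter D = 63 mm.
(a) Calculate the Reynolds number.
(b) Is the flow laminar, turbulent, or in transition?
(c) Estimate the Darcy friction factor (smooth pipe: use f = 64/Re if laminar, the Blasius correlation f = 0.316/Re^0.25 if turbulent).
(a) Re = V·D/ν = 2.77·0.063/1.00e-06 = 174510
(b) Flow regime: turbulent (Re > 4000)
(c) Friction factor: f = 0.316/Re^0.25 = 0.316/174510^0.25 = 0.01546 (Blasius is strictly valid for Re ≲ 1e5; used here as the smooth-pipe estimate the problem specifies)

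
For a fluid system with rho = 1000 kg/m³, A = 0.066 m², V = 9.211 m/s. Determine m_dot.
Formula: \dot{m} = \rho A V
m_dot = 1000·0.066·9.211 = 607.9 kg/s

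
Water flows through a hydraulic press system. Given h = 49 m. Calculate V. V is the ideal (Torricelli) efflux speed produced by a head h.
Formula: V = \sqrt{2 g h}
V = √(2·9.81·49) = 31.01 m/s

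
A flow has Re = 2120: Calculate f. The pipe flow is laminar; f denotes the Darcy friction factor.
Formula: f = \frac{64}{Re}
f = 64/2120 = 0.03019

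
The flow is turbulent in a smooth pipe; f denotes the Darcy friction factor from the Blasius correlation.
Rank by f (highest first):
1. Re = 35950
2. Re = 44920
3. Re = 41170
Case 1: f = 0.02295
Case 2: f = 0.02171
Case 3: f = 0.02218
Ranking (highest first): 1, 3, 2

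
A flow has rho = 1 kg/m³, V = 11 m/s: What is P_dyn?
Formula: P_{dyn} = \frac{1}{2} \rho V^2
P_dyn = 0.5·1·11²/1000 = 0.0605 kPa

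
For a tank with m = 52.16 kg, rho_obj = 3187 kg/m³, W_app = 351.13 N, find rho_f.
Formula: W_{app} = mg\left(1 - \frac{\rho_f}{\rho_{obj}}\right)
Substituting knowns: 351.13 = 52.16·9.81·(1 − rho_f/3187)
Solving for rho_f: rho_f = 3187·(1 − 351.13/(52.16·9.81)) = 1000 kg/m³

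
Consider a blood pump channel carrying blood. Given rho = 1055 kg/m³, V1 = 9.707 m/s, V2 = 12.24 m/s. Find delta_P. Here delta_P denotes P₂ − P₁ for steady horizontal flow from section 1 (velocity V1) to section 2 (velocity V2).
Formula: \Delta P = \frac{1}{2} \rho (V_1^2 - V_2^2)
delta_P = 0.5·1055·(9.707² − 12.24²)/1000 = -29.32 kPa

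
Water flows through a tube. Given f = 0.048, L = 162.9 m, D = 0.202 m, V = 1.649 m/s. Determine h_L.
Formula: h_L = f \frac{L}{D} \frac{V^2}{2g}
h_L = 0.048·(162.9/0.202)·1.649²/(2·9.81) = 5.365 m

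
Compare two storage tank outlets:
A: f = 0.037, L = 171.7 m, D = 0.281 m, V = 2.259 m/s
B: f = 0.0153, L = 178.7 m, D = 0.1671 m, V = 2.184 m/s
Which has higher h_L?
h_L(A) = 5.88 m, h_L(B) = 3.978 m. Answer: A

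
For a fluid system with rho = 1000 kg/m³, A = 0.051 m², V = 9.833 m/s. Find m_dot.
Formula: \dot{m} = \rho A V
m_dot = 1000·0.051·9.833 = 501.5 kg/s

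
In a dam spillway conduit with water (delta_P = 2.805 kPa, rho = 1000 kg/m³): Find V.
Formula: V = \sqrt{\frac{2 \Delta P}{\rho}}
V = √(2·(2.805·1000)/1000) = 2.369 m/s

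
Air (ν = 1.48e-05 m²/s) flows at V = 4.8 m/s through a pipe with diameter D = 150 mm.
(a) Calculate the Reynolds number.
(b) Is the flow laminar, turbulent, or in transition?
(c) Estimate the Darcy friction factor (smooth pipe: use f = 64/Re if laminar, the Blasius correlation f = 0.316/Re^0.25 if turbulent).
(a) Re = V·D/ν = 4.8·0.15/1.48e-05 = 48649
(b) Flow regime: turbulent (Re > 4000)
(c) Friction factor: f = 0.316/Re^0.25 = 0.316/48649^0.25 = 0.02128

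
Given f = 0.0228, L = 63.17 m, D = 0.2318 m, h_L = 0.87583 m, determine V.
Formula: h_L = f \frac{L}{D} \frac{V^2}{2g}
Substituting knowns: 0.87583 = 0.0228·(63.17/0.2318)·V²/(2·9.81)
Solving for V: V = √(0.87583·2·9.81/(0.0228·(63.17/0.2318))) = 1.663 m/s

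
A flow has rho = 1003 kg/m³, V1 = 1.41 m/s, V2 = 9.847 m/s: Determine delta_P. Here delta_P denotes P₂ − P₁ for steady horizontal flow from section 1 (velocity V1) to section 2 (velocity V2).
Formula: \Delta P = \frac{1}{2} \rho (V_1^2 - V_2^2)
delta_P = 0.5·1003·(1.41² − 9.847²)/1000 = -47.63 kPa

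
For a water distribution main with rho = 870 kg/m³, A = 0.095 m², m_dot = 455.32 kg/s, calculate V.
Formula: \dot{m} = \rho A V
Substituting knowns: 455.32 = 870·0.095·V
Solving for V: V = 455.32/(870·0.095) = 5.509 m/s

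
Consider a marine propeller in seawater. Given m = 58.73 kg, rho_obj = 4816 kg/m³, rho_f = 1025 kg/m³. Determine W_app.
Formula: W_{app} = mg\left(1 - \frac{\rho_f}{\rho_{obj}}\right)
W_app = 58.73·9.81·(1 − 1025/4816) = 453.5 N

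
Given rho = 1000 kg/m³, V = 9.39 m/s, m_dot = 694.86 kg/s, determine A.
Formula: \dot{m} = \rho A V
Substituting knowns: 694.86 = 1000·A·9.39
Solving for A: A = 694.86/(1000·9.39) = 0.074 m²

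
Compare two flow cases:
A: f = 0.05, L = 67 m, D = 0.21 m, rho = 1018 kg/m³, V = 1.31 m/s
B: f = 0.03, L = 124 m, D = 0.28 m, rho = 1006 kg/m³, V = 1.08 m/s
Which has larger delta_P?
delta_P(A) = 13.93 kPa, delta_P(B) = 7.795 kPa. Answer: A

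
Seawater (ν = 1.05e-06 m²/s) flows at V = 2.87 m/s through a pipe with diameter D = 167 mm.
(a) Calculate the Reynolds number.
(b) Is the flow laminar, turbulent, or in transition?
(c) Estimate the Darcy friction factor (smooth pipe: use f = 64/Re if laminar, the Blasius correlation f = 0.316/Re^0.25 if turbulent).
(a) Re = V·D/ν = 2.87·0.167/1.05e-06 = 456470
(b) Flow regime: turbulent (Re > 4000)
(c) Friction factor: f = 0.316/Re^0.25 = 0.316/456470^0.25 = 0.01216 (Blasius is strictly valid for Re ≲ 1e5; used here as the smooth-pipe estimate the problem specifies)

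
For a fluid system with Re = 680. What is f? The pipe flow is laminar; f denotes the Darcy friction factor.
Formula: f = \frac{64}{Re}
f = 64/680 = 0.09412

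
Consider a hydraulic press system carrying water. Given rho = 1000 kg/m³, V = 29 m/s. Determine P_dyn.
Formula: P_{dyn} = \frac{1}{2} \rho V^2
P_dyn = 0.5·1000·29²/1000 = 420.5 kPa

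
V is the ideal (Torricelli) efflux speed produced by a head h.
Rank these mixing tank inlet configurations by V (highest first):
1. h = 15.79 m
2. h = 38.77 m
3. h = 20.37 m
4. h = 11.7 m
Case 1: V = 17.6 m/s
Case 2: V = 27.58 m/s
Case 3: V = 19.99 m/s
Case 4: V = 15.15 m/s
Ranking (highest first): 2, 3, 1, 4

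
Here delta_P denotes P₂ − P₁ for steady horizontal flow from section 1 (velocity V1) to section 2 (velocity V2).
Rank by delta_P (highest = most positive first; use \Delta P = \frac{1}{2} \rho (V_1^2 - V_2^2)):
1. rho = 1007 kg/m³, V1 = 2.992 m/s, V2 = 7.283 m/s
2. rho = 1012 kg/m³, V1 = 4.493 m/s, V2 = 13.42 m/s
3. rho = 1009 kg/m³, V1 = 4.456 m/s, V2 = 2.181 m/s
Case 1: delta_P = -22.2 kPa
Case 2: delta_P = -80.91 kPa
Case 3: delta_P = 7.618 kPa
Ranking (highest first): 3, 1, 2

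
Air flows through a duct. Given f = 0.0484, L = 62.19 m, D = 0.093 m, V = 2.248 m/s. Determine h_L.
Formula: h_L = f \frac{L}{D} \frac{V^2}{2g}
h_L = 0.0484·(62.19/0.093)·2.248²/(2·9.81) = 8.336 m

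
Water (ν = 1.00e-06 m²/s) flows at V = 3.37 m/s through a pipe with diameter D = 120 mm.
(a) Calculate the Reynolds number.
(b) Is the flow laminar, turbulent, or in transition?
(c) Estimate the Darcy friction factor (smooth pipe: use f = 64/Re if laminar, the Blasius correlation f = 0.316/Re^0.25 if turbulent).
(a) Re = V·D/ν = 3.37·0.12/1.00e-06 = 404400
(b) Flow regime: turbulent (Re > 4000)
(c) Friction factor: f = 0.316/Re^0.25 = 0.316/404400^0.25 = 0.01253 (Blasius is strictly valid for Re ≲ 1e5; used here as the smooth-pipe estimate the problem specifies)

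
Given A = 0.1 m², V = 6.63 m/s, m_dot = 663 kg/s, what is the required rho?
Formula: \dot{m} = \rho A V
Substituting knowns: 663 = rho·0.1·6.63
Solving for rho: rho = 663/(0.1·6.63) = 1000 kg/m³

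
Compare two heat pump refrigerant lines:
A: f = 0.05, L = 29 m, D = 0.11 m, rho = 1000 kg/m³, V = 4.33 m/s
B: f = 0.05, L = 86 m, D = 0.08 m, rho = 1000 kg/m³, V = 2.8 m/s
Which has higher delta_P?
delta_P(A) = 123.6 kPa, delta_P(B) = 210.7 kPa. Answer: B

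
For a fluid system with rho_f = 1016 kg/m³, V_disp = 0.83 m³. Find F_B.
Formula: F_B = \rho_f g V_{disp}
F_B = 1016·9.81·0.83 = 8273 N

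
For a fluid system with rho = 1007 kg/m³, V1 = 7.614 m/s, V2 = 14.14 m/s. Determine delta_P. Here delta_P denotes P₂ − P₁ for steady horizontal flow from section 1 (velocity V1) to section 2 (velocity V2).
Formula: \Delta P = \frac{1}{2} \rho (V_1^2 - V_2^2)
delta_P = 0.5·1007·(7.614² − 14.14²)/1000 = -71.48 kPa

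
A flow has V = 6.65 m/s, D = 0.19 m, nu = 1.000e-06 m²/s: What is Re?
Formula: Re = \frac{V D}{\nu}
Re = 6.65·0.19/1.000e-06 = 1.264e+06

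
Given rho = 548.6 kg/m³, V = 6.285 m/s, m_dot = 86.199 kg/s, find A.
Formula: \dot{m} = \rho A V
Substituting knowns: 86.199 = 548.6·A·6.285
Solving for A: A = 86.199/(548.6·6.285) = 0.025 m²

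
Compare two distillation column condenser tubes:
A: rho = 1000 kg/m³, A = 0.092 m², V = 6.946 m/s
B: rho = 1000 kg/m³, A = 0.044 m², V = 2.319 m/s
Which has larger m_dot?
m_dot(A) = 639 kg/s, m_dot(B) = 102 kg/s. Answer: A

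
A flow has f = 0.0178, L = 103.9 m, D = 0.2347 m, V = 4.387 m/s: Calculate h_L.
Formula: h_L = f \frac{L}{D} \frac{V^2}{2g}
h_L = 0.0178·(103.9/0.2347)·4.387²/(2·9.81) = 7.73 m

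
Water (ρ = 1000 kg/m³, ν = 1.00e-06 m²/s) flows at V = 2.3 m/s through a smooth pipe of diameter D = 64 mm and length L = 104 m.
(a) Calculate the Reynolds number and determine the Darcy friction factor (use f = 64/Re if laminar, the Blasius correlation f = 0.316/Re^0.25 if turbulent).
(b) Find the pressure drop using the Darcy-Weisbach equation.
(a) Re = V·D/ν = 2.3·0.064/1.00e-06 = 147200 → turbulent (Re > 4000); f = 0.316/Re^0.25 = 0.316/147200^0.25 = 0.016133 (Blasius is strictly valid for Re ≲ 1e5; used here as the smooth-pipe estimate the problem specifies)
(b) Darcy-Weisbach: ΔP = f·(L/D)·½ρV²/1000 = 0.016133·(104/0.064)·½·1000·2.3²/1000 = 69.34 kPa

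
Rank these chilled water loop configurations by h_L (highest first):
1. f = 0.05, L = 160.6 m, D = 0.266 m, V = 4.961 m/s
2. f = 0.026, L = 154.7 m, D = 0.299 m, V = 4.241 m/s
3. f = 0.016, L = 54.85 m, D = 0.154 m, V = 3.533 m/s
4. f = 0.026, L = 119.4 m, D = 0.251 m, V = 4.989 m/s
Case 1: h_L = 37.87 m
Case 2: h_L = 12.33 m
Case 3: h_L = 3.625 m
Case 4: h_L = 15.69 m
Ranking (highest first): 1, 4, 2, 3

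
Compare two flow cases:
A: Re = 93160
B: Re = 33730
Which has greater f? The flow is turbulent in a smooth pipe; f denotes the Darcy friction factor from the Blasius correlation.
f(A) = 0.01809, f(B) = 0.02332. Answer: B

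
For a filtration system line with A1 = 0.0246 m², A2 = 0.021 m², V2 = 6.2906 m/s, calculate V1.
Formula: V_2 = \frac{A_1 V_1}{A_2}
Substituting knowns: 6.2906 = 0.0246·V1/0.021
Solving for V1: V1 = 6.2906·0.021/0.0246 = 5.37 m/s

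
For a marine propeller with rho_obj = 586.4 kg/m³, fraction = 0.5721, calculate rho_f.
Formula: f_{sub} = \frac{\rho_{obj}}{\rho_f}
Substituting knowns: 0.5721 = 586.4/rho_f
Solving for rho_f: rho_f = 586.4/0.5721 = 1025 kg/m³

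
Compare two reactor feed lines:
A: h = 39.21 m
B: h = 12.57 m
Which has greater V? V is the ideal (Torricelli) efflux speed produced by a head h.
V(A) = 27.74 m/s, V(B) = 15.7 m/s. Answer: A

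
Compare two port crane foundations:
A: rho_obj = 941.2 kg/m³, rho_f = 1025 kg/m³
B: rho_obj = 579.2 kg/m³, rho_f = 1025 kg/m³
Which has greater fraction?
fraction(A) = 0.9182, fraction(B) = 0.5651. Answer: A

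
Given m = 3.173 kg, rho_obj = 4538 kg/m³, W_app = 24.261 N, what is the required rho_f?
Formula: W_{app} = mg\left(1 - \frac{\rho_f}{\rho_{obj}}\right)
Substituting knowns: 24.261 = 3.173·9.81·(1 − rho_f/4538)
Solving for rho_f: rho_f = 4538·(1 − 24.261/(3.173·9.81)) = 1001 kg/m³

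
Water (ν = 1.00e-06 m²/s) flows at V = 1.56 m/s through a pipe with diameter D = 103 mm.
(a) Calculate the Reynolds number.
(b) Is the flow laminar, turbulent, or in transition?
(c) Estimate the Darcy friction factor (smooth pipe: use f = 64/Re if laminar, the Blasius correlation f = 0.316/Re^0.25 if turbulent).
(a) Re = V·D/ν = 1.56·0.103/1.00e-06 = 160680
(b) Flow regime: turbulent (Re > 4000)
(c) Friction factor: f = 0.316/Re^0.25 = 0.316/160680^0.25 = 0.01578 (Blasius is strictly valid for Re ≲ 1e5; used here as the smooth-pipe estimate the problem specifies)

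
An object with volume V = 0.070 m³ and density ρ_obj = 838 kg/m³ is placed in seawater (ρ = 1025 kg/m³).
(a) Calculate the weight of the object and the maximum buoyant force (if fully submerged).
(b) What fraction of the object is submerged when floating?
(a) W=rho_obj*g*V=838*9.81*0.070=575.5 N; F_B(max)=rho*g*V=1025*9.81*0.070=703.9 N
(b) Floating fraction=rho_obj/rho=838/1025=0.818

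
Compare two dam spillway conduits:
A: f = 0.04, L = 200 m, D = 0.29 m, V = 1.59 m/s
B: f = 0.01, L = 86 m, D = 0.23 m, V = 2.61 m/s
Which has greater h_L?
h_L(A) = 3.555 m, h_L(B) = 1.298 m. Answer: A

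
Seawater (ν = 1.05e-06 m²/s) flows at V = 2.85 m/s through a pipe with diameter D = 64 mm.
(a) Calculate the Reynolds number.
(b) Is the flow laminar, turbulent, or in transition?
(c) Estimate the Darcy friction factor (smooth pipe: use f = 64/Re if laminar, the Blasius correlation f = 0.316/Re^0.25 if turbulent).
(a) Re = V·D/ν = 2.85·0.064/1.05e-06 = 173710
(b) Flow regime: turbulent (Re > 4000)
(c) Friction factor: f = 0.316/Re^0.25 = 0.316/173710^0.25 = 0.01548 (Blasius is strictly valid for Re ≲ 1e5; used here as the smooth-pipe estimate the problem specifies)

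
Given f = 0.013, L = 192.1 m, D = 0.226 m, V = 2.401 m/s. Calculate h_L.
Formula: h_L = f \frac{L}{D} \frac{V^2}{2g}
h_L = 0.013·(192.1/0.226)·2.401²/(2·9.81) = 3.247 m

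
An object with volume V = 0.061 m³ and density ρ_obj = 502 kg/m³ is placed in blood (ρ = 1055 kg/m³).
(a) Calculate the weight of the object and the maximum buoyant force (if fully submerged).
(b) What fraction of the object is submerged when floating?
(a) W=rho_obj*g*V=502*9.81*0.061=300.4 N; F_B(max)=rho*g*V=1055*9.81*0.061=631.3 N
(b) Floating fraction=rho_obj/rho=502/1055=0.476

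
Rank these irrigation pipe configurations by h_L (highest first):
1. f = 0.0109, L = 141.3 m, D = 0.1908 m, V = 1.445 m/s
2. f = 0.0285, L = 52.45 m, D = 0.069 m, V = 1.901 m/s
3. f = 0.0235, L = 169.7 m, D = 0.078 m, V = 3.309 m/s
Case 1: h_L = 0.8591 m
Case 2: h_L = 3.99 m
Case 3: h_L = 28.53 m
Ranking (highest first): 3, 2, 1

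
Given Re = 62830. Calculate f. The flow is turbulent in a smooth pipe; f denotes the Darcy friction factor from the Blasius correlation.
Formula: f = \frac{0.316}{Re^{0.25}}
f = 0.316/62830^0.25 = 0.01996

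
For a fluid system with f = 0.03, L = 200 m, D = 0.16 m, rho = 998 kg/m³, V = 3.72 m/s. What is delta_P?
Formula: \Delta P = f \frac{L}{D} \frac{\rho V^2}{2}
delta_P = 0.03·(200/0.16)·0.5·998·3.72²/1000 = 259 kPa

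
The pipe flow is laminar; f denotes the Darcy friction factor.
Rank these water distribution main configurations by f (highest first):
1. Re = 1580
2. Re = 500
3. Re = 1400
Case 1: f = 0.04051
Case 2: f = 0.128
Case 3: f = 0.04571
Ranking (highest first): 2, 3, 1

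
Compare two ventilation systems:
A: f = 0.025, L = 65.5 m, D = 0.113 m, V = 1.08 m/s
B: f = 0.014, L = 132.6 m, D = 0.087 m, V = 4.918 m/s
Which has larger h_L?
h_L(A) = 0.8615 m, h_L(B) = 26.3 m. Answer: B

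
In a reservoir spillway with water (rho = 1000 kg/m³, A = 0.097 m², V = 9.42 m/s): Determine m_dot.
Formula: \dot{m} = \rho A V
m_dot = 1000·0.097·9.42 = 913.7 kg/s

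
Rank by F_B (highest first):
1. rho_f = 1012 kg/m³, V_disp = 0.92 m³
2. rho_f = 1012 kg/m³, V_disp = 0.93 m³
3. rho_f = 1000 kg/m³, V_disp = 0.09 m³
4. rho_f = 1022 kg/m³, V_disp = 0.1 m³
Case 1: F_B = 9134 N
Case 2: F_B = 9233 N
Case 3: F_B = 882.9 N
Case 4: F_B = 1003 N
Ranking (highest first): 2, 1, 4, 3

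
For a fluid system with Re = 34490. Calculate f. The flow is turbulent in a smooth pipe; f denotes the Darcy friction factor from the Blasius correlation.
Formula: f = \frac{0.316}{Re^{0.25}}
f = 0.316/34490^0.25 = 0.02319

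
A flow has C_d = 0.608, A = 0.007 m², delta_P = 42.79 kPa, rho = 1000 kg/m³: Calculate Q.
Formula: Q = C_d A \sqrt{\frac{2 \Delta P}{\rho}}
Q = 0.608·0.007·√(2·(42.79·1000)/1000)·1000 = 39.37 L/s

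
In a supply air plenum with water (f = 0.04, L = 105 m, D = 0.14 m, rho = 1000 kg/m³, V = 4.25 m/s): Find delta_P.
Formula: \Delta P = f \frac{L}{D} \frac{\rho V^2}{2}
delta_P = 0.04·(105/0.14)·0.5·1000·4.25²/1000 = 270.9 kPa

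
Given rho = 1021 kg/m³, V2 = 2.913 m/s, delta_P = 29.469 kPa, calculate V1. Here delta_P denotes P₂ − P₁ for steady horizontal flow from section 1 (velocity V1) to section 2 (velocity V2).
Formula: \Delta P = \frac{1}{2} \rho (V_1^2 - V_2^2)
Substituting knowns: 29.469 = 0.5·1021·(V1² − 2.913²)/1000
Solving for V1: V1 = √(2.913² + 2·(29.469·1000)/1021) = 8.137 m/s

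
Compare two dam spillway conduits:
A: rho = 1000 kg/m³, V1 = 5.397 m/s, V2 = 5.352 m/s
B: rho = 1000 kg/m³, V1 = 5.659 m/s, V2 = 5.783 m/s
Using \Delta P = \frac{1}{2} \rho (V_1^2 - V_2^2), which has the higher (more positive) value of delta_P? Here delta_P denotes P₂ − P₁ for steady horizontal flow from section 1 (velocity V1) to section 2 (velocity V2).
delta_P(A) = 0.2419 kPa, delta_P(B) = -0.7094 kPa. Answer: A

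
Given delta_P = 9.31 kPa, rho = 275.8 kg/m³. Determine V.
Formula: V = \sqrt{\frac{2 \Delta P}{\rho}}
V = √(2·(9.31·1000)/275.8) = 8.217 m/s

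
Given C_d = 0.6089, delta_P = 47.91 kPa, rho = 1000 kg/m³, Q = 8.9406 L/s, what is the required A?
Formula: Q = C_d A \sqrt{\frac{2 \Delta P}{\rho}}
Substituting knowns: 8.9406 = 0.6089·A·√(2·(47.91·1000)/1000)·1000
Solving for A: A = (8.9406/1000)/(0.6089·√(2·(47.91·1000)/1000)) = 0.0015 m²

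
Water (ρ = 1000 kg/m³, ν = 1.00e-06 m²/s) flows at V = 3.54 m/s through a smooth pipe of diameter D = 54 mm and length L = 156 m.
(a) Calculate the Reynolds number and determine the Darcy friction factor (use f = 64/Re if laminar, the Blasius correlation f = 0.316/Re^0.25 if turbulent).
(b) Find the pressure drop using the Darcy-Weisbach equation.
(a) Re = V·D/ν = 3.54·0.054/1.00e-06 = 191160 → turbulent (Re > 4000); f = 0.316/Re^0.25 = 0.316/191160^0.25 = 0.015113 (Blasius is strictly valid for Re ≲ 1e5; used here as the smooth-pipe estimate the problem specifies)
(b) Darcy-Weisbach: ΔP = f·(L/D)·½ρV²/1000 = 0.015113·(156/0.054)·½·1000·3.54²/1000 = 273.6 kPa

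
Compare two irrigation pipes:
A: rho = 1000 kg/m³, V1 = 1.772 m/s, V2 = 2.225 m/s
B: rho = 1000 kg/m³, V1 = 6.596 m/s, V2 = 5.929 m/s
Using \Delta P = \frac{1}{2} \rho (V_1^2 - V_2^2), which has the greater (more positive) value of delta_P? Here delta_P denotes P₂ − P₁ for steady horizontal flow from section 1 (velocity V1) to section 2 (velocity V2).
delta_P(A) = -0.9053 kPa, delta_P(B) = 4.177 kPa. Answer: B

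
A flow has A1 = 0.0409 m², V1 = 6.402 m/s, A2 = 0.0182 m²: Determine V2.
Formula: V_2 = \frac{A_1 V_1}{A_2}
V2 = 0.0409·6.402/0.0182 = 14.39 m/s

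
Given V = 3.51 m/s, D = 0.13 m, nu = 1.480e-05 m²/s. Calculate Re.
Formula: Re = \frac{V D}{\nu}
Re = 3.51·0.13/1.480e-05 = 30831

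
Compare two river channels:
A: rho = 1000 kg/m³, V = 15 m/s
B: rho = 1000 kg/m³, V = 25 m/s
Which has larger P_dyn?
P_dyn(A) = 112.5 kPa, P_dyn(B) = 312.5 kPa. Answer: B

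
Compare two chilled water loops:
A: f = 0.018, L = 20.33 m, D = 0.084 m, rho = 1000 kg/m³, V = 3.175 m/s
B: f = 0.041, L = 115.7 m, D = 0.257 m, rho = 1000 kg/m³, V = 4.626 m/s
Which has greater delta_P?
delta_P(A) = 21.96 kPa, delta_P(B) = 197.5 kPa. Answer: B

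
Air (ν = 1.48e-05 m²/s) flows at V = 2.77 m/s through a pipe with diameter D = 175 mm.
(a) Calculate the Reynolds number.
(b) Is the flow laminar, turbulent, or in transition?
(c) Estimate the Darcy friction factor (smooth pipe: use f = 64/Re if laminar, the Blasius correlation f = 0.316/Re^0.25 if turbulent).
(a) Re = V·D/ν = 2.77·0.175/1.48e-05 = 32753
(b) Flow regime: turbulent (Re > 4000)
(c) Friction factor: f = 0.316/Re^0.25 = 0.316/32753^0.25 = 0.02349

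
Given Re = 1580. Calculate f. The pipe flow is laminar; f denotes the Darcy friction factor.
Formula: f = \frac{64}{Re}
f = 64/1580 = 0.04051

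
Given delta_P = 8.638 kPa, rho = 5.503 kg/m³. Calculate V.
Formula: V = \sqrt{\frac{2 \Delta P}{\rho}}
V = √(2·(8.638·1000)/5.503) = 56.03 m/s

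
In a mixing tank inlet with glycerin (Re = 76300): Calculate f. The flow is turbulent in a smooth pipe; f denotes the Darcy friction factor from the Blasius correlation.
Formula: f = \frac{0.316}{Re^{0.25}}
f = 0.316/76300^0.25 = 0.01901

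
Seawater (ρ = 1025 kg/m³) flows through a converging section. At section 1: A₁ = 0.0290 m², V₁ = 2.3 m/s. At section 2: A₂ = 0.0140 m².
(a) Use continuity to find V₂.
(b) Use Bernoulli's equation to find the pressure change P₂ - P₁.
(a) Continuity: A₁V₁=A₂V₂ -> V₂=A₁V₁/A₂=0.0290*2.3/0.0140=4.76 m/s
(b) Bernoulli: P₂-P₁=0.5*rho*(V₁^2-V₂^2)/1000=0.5*1025*(2.3^2-4.76^2)/1000=-8.901 kPa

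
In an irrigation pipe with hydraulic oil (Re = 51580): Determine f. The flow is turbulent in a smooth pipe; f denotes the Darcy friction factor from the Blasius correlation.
Formula: f = \frac{0.316}{Re^{0.25}}
f = 0.316/51580^0.25 = 0.02097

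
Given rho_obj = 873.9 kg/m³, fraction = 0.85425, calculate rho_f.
Formula: f_{sub} = \frac{\rho_{obj}}{\rho_f}
Substituting knowns: 0.85425 = 873.9/rho_f
Solving for rho_f: rho_f = 873.9/0.85425 = 1023 kg/m³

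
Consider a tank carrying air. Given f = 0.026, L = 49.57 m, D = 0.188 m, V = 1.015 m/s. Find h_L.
Formula: h_L = f \frac{L}{D} \frac{V^2}{2g}
h_L = 0.026·(49.57/0.188)·1.015²/(2·9.81) = 0.36 m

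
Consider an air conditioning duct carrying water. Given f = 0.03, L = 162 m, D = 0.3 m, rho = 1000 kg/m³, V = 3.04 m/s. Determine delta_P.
Formula: \Delta P = f \frac{L}{D} \frac{\rho V^2}{2}
delta_P = 0.03·(162/0.3)·0.5·1000·3.04²/1000 = 74.86 kPa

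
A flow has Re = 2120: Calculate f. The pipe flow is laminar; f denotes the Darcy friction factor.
Formula: f = \frac{64}{Re}
f = 64/2120 = 0.03019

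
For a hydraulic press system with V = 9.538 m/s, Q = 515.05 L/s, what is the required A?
Formula: Q = A V
Substituting knowns: 515.05 = A·9.538·1000
Solving for A: A = (515.05/1000)/9.538 = 0.054 m²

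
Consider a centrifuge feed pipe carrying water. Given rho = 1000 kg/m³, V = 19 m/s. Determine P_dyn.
Formula: P_{dyn} = \frac{1}{2} \rho V^2
P_dyn = 0.5·1000·19²/1000 = 180.5 kPa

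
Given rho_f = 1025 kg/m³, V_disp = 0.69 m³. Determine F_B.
Formula: F_B = \rho_f g V_{disp}
F_B = 1025·9.81·0.69 = 6938 N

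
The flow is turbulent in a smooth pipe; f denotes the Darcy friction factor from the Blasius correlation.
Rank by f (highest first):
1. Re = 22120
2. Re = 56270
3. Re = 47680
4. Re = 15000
Case 1: f = 0.02591
Case 2: f = 0.02052
Case 3: f = 0.02138
Case 4: f = 0.02855
Ranking (highest first): 4, 1, 3, 2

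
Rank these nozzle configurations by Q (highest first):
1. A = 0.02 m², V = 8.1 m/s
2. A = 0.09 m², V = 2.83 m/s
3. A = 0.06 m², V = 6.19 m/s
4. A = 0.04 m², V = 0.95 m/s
Case 1: Q = 162 L/s
Case 2: Q = 254.7 L/s
Case 3: Q = 371.4 L/s
Case 4: Q = 38 L/s
Ranking (highest first): 3, 2, 1, 4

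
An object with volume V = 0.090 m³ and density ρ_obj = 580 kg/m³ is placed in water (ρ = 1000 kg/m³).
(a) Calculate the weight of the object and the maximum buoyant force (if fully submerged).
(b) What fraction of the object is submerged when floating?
(a) W=rho_obj*g*V=580*9.81*0.090=512.1 N; F_B(max)=rho*g*V=1000*9.81*0.090=882.9 N
(b) Floating fraction=rho_obj/rho=580/1000=0.580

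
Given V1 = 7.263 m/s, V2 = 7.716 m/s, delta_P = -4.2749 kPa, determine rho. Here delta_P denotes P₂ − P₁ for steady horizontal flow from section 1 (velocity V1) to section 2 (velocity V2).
Formula: \Delta P = \frac{1}{2} \rho (V_1^2 - V_2^2)
Substituting knowns: -4.2749 = 0.5·rho·(7.263² − 7.716²)/1000
Solving for rho: rho = 2·(-4.2749·1000)/(7.263² − 7.716²) = 1260 kg/m³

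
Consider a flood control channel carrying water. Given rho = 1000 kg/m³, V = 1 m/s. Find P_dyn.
Formula: P_{dyn} = \frac{1}{2} \rho V^2
P_dyn = 0.5·1000·1²/1000 = 0.5 kPa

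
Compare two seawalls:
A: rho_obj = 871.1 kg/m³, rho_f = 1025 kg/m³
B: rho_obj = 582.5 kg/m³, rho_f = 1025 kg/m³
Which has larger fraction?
fraction(A) = 0.8499, fraction(B) = 0.5683. Answer: A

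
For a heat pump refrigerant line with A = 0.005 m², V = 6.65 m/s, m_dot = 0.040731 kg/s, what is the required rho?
Formula: \dot{m} = \rho A V
Substituting knowns: 0.040731 = rho·0.005·6.65
Solving for rho: rho = 0.040731/(0.005·6.65) = 1.225 kg/m³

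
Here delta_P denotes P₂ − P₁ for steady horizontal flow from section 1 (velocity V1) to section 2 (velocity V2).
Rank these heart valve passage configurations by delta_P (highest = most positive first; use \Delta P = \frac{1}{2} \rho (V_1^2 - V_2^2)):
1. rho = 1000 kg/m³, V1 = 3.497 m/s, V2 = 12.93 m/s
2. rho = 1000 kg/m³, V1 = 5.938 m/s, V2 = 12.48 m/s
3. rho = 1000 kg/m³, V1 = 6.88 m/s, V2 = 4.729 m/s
Case 1: delta_P = -77.48 kPa
Case 2: delta_P = -60.25 kPa
Case 3: delta_P = 12.49 kPa
Ranking (highest first): 3, 2, 1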